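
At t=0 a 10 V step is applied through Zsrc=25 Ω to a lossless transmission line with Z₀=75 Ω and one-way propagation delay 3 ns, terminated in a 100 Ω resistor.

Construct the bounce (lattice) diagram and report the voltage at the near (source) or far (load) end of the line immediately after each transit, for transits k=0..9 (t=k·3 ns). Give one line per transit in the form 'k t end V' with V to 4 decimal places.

Γ_L=0.142857, Γ_S=-0.500000; launch V₁=10·75/100=7.500000
k=0 src: V=7.5000
k=1 load: inc=7.500000, refl=7.500000·0.142857=1.0714; V=0.000000+7.500000+1.071429=8.5714
k=2 src: inc=1.071429, refl=1.071429·-0.500000=-0.5357; V=7.500000+1.071429+-0.535714=8.0357
k=3 load: inc=-0.535714, refl=-0.535714·0.142857=-0.0765; V=8.571429+-0.535714+-0.076531=7.9592
k=4 src: inc=-0.076531, refl=-0.076531·-0.500000=0.0383; V=8.035714+-0.076531+0.038265=7.9974
k=5 load: inc=0.038265, refl=0.038265·0.142857=0.0055; V=7.959184+0.038265+0.005466=8.0029
k=6 src: inc=0.005466, refl=0.005466·-0.500000=-0.0027; V=7.997449+0.005466+-0.002733=8.0002
k=7 load: inc=-0.002733, refl=-0.002733·0.142857=-0.0004; V=8.002915+-0.002733+-0.000390=7.9998
k=8 src: inc=-0.000390, refl=-0.000390·-0.500000=0.0002; V=8.000182+-0.000390+0.000195=8.0000
k=9 load: inc=0.000195, refl=0.000195·0.142857=0.0000; V=7.999792+0.000195+0.000028=8.0000

0 0 source 7.5000
1 3 load 8.5714
2 6 source 8.0357
3 9 load 7.9592
4 12 source 7.9974
5 15 load 8.0029
6 18 source 8.0002
7 21 load 7.9998
8 24 source 8.0000
9 27 load 8.0000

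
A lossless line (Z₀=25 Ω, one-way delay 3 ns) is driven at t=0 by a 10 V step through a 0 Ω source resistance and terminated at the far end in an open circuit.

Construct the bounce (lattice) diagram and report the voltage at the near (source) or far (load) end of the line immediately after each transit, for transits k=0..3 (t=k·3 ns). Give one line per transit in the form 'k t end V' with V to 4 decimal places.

Γ_L=1.000000, Γ_S=-1.000000; launch V₁=10·25/25=10.000000
k=0 src: V=10.0000
k=1 load: inc=10.000000, refl=10.000000·1.000000=10.0000; V=0.000000+10.000000+10.000000=20.0000
k=2 src: inc=10.000000, refl=10.000000·-1.000000=-10.0000; V=10.000000+10.000000+-10.000000=10.0000
k=3 load: inc=-10.000000, refl=-10.000000·1.000000=-10.0000; V=20.000000+-10.000000+-10.000000=0.0000

0 0 source 10.0000
1 3 load 20.0000
2 6 source 10.0000
3 9 load 0.0000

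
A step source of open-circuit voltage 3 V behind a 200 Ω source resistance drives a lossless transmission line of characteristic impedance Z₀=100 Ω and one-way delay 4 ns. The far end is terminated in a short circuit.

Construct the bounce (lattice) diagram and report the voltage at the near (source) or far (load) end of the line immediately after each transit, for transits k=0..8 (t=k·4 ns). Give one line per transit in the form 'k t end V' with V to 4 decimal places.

Γ_L=-1.000000, Γ_S=0.333333; launch V₁=3·100/300=1.000000
k=0 src: V=1.0000
k=1 load: inc=1.000000, refl=1.000000·-1.000000=-1.0000; V=0.000000+1.000000+-1.000000=0.0000
k=2 src: inc=-1.000000, refl=-1.000000·0.333333=-0.3333; V=1.000000+-1.000000+-0.333333=-0.3333
k=3 load: inc=-0.333333, refl=-0.333333·-1.000000=0.3333; V=0.000000+-0.333333+0.333333=0.0000
k=4 src: inc=0.333333, refl=0.333333·0.333333=0.1111; V=-0.333333+0.333333+0.111111=0.1111
k=5 load: inc=0.111111, refl=0.111111·-1.000000=-0.1111; V=0.000000+0.111111+-0.111111=0.0000
k=6 src: inc=-0.111111, refl=-0.111111·0.333333=-0.0370; V=0.111111+-0.111111+-0.037037=-0.0370
k=7 load: inc=-0.037037, refl=-0.037037·-1.000000=0.0370; V=0.000000+-0.037037+0.037037=0.0000
k=8 src: inc=0.037037, refl=0.037037·0.333333=0.0123; V=-0.037037+0.037037+0.012346=0.0123

0 0 source 1.0000
1 4 load 0.0000
2 8 source -0.3333
3 12 load 0.0000
4 16 source 0.1111
5 20 load 0.0000
6 24 source -0.0370
7 28 load 0.0000
8 32 source 0.0123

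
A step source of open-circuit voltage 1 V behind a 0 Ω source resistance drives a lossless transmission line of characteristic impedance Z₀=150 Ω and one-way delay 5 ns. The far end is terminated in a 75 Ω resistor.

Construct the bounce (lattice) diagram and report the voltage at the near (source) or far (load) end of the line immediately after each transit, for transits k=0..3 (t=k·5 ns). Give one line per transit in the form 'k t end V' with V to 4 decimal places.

Γ_L=-0.333333, Γ_S=-1.000000; launch V₁=1·150/150=1.000000
k=0 src: V=1.0000
k=1 load: inc=1.000000, refl=1.000000·-0.333333=-0.3333; V=0.000000+1.000000+-0.333333=0.6667
k=2 src: inc=-0.333333, refl=-0.333333·-1.000000=0.3333; V=1.000000+-0.333333+0.333333=1.0000
k=3 load: inc=0.333333, refl=0.333333·-0.333333=-0.1111; V=0.666667+0.333333+-0.111111=0.8889

0 0 source 1.0000
1 5 load 0.6667
2 10 source 1.0000
3 15 load 0.8889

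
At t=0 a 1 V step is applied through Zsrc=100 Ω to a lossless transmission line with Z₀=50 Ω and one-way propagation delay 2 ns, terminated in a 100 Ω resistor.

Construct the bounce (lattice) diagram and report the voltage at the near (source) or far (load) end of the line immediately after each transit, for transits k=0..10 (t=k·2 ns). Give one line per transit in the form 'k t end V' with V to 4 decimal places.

Γ_L=0.333333, Γ_S=0.333333; launch V₁=1·50/150=0.333333
k=0 src: V=0.3333
k=1 load: inc=0.333333, refl=0.333333·0.333333=0.1111; V=0.000000+0.333333+0.111111=0.4444
k=2 src: inc=0.111111, refl=0.111111·0.333333=0.0370; V=0.333333+0.111111+0.037037=0.4815
k=3 load: inc=0.037037, refl=0.037037·0.333333=0.0123; V=0.444444+0.037037+0.012346=0.4938
k=4 src: inc=0.012346, refl=0.012346·0.333333=0.0041; V=0.481481+0.012346+0.004115=0.4979
k=5 load: inc=0.004115, refl=0.004115·0.333333=0.0014; V=0.493827+0.004115+0.001372=0.4993
k=6 src: inc=0.001372, refl=0.001372·0.333333=0.0005; V=0.497942+0.001372+0.000457=0.4998
k=7 load: inc=0.000457, refl=0.000457·0.333333=0.0002; V=0.499314+0.000457+0.000152=0.4999
k=8 src: inc=0.000152, refl=0.000152·0.333333=0.0001; V=0.499771+0.000152+0.000051=0.5000
k=9 load: inc=0.000051, refl=0.000051·0.333333=0.0000; V=0.499924+0.000051+0.000017=0.5000
k=10 src: inc=0.000017, refl=0.000017·0.333333=0.0000; V=0.499975+0.000017+0.000006=0.5000

0 0 source 0.3333
1 2 load 0.4444
2 4 source 0.4815
3 6 load 0.4938
4 8 source 0.4979
5 10 load 0.4993
6 12 source 0.4998
7 14 load 0.4999
8 16 source 0.5000
9 18 load 0.5000
10 20 source 0.5000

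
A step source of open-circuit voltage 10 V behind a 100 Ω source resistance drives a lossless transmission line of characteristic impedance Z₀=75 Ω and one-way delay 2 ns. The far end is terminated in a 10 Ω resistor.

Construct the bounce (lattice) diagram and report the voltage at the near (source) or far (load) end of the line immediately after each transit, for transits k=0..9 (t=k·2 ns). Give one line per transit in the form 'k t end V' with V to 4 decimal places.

Γ_L=-0.764706, Γ_S=0.142857; launch V₁=10·75/175=4.285714
k=0 src: V=4.2857
k=1 load: inc=4.285714, refl=4.285714·-0.764706=-3.2773; V=0.000000+4.285714+-3.277311=1.0084
k=2 src: inc=-3.277311, refl=-3.277311·0.142857=-0.4682; V=4.285714+-3.277311+-0.468187=0.5402
k=3 load: inc=-0.468187, refl=-0.468187·-0.764706=0.3580; V=1.008403+-0.468187+0.358026=0.8982
k=4 src: inc=0.358026, refl=0.358026·0.142857=0.0511; V=0.540216+0.358026+0.051147=0.9494
k=5 load: inc=0.051147, refl=0.051147·-0.764706=-0.0391; V=0.898242+0.051147+-0.039112=0.9103
k=6 src: inc=-0.039112, refl=-0.039112·0.142857=-0.0056; V=0.949388+-0.039112+-0.005587=0.9047
k=7 load: inc=-0.005587, refl=-0.005587·-0.764706=0.0043; V=0.910276+-0.005587+0.004273=0.9090
k=8 src: inc=0.004273, refl=0.004273·0.142857=0.0006; V=0.904689+0.004273+0.000610=0.9096
k=9 load: inc=0.000610, refl=0.000610·-0.764706=-0.0005; V=0.908961+0.000610+-0.000467=0.9091

0 0 source 4.2857
1 2 load 1.0084
2 4 source 0.5402
3 6 load 0.8982
4 8 source 0.9494
5 10 load 0.9103
6 12 source 0.9047
7 14 load 0.9090
8 16 source 0.9096
9 18 load 0.9091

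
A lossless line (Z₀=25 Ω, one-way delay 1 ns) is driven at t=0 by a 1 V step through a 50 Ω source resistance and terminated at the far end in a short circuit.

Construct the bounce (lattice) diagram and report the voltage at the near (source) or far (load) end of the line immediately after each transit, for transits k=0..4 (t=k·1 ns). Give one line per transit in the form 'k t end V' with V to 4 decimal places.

Γ_L=-1.000000, Γ_S=0.333333; launch V₁=1·25/75=0.333333
k=0 src: V=0.3333
k=1 load: inc=0.333333, refl=0.333333·-1.000000=-0.3333; V=0.000000+0.333333+-0.333333=0.0000
k=2 src: inc=-0.333333, refl=-0.333333·0.333333=-0.1111; V=0.333333+-0.333333+-0.111111=-0.1111
k=3 load: inc=-0.111111, refl=-0.111111·-1.000000=0.1111; V=0.000000+-0.111111+0.111111=0.0000
k=4 src: inc=0.111111, refl=0.111111·0.333333=0.0370; V=-0.111111+0.111111+0.037037=0.0370

0 0 source 0.3333
1 1 load 0.0000
2 2 source -0.1111
3 3 load 0.0000
4 4 source 0.0370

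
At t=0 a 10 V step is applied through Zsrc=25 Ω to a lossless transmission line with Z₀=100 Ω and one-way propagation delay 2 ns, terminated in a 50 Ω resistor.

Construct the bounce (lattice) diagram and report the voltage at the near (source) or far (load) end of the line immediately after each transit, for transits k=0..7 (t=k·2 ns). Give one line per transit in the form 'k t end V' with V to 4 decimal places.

0 0 source 8.0000
1 2 load 5.3333
2 4 source 6.9333
3 6 load 6.4000
4 8 source 6.7200
5 10 load 6.6133
6 12 source 6.6773
7 14 load 6.6560

Γ_L=-0.333333, Γ_S=-0.600000; launch V₁=10·100/125=8.000000
k=0 src: V=8.0000
k=1 load: inc=8.000000, refl=8.000000·-0.333333=-2.6667; V=0.000000+8.000000+-2.666667=5.3333
k=2 src: inc=-2.666667, refl=-2.666667·-0.600000=1.6000; V=8.000000+-2.666667+1.600000=6.9333
k=3 load: inc=1.600000, refl=1.600000·-0.333333=-0.5333; V=5.333333+1.600000+-0.533333=6.4000
k=4 src: inc=-0.533333, refl=-0.533333·-0.600000=0.3200; V=6.933333+-0.533333+0.320000=6.7200
k=5 load: inc=0.320000, refl=0.320000·-0.333333=-0.1067; V=6.400000+0.320000+-0.106667=6.6133
k=6 src: inc=-0.106667, refl=-0.106667·-0.600000=0.0640; V=6.720000+-0.106667+0.064000=6.6773
k=7 load: inc=0.064000, refl=0.064000·-0.333333=-0.0213; V=6.613333+0.064000+-0.021333=6.6560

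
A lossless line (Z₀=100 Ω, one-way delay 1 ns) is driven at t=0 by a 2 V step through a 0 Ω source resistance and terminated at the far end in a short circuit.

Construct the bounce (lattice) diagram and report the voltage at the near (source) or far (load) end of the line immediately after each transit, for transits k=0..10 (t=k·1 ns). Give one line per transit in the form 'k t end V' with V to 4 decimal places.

Γ_L=-1.000000, Γ_S=-1.000000; launch V₁=2·100/100=2.000000
k=0 src: V=2.0000
k=1 load: inc=2.000000, refl=2.000000·-1.000000=-2.0000; V=0.000000+2.000000+-2.000000=0.0000
k=2 src: inc=-2.000000, refl=-2.000000·-1.000000=2.0000; V=2.000000+-2.000000+2.000000=2.0000
k=3 load: inc=2.000000, refl=2.000000·-1.000000=-2.0000; V=0.000000+2.000000+-2.000000=0.0000
k=4 src: inc=-2.000000, refl=-2.000000·-1.000000=2.0000; V=2.000000+-2.000000+2.000000=2.0000
k=5 load: inc=2.000000, refl=2.000000·-1.000000=-2.0000; V=0.000000+2.000000+-2.000000=0.0000
k=6 src: inc=-2.000000, refl=-2.000000·-1.000000=2.0000; V=2.000000+-2.000000+2.000000=2.0000
k=7 load: inc=2.000000, refl=2.000000·-1.000000=-2.0000; V=0.000000+2.000000+-2.000000=0.0000
k=8 src: inc=-2.000000, refl=-2.000000·-1.000000=2.0000; V=2.000000+-2.000000+2.000000=2.0000
k=9 load: inc=2.000000, refl=2.000000·-1.000000=-2.0000; V=0.000000+2.000000+-2.000000=0.0000
k=10 src: inc=-2.000000, refl=-2.000000·-1.000000=2.0000; V=2.000000+-2.000000+2.000000=2.0000

0 0 source 2.0000
1 1 load 0.0000
2 2 source 2.0000
3 3 load 0.0000
4 4 source 2.0000
5 5 load 0.0000
6 6 source 2.0000
7 7 load 0.0000
8 8 source 2.0000
9 9 load 0.0000
10 10 source 2.0000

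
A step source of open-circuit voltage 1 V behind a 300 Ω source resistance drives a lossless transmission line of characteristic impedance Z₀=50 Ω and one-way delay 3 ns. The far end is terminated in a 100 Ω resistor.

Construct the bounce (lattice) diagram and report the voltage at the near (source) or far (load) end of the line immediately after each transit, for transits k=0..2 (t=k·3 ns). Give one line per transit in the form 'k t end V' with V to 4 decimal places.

Γ_L=0.333333, Γ_S=0.714286; launch V₁=1·50/350=0.142857
k=0 src: V=0.1429
k=1 load: inc=0.142857, refl=0.142857·0.333333=0.0476; V=0.000000+0.142857+0.047619=0.1905
k=2 src: inc=0.047619, refl=0.047619·0.714286=0.0340; V=0.142857+0.047619+0.034014=0.2245

0 0 source 0.1429
1 3 load 0.1905
2 6 source 0.2245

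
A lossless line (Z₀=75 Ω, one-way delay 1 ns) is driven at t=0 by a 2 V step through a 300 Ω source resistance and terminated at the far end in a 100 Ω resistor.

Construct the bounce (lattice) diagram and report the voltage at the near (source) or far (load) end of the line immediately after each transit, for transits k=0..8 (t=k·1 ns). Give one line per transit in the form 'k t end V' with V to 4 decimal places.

0 0 source 0.4000
1 1 load 0.4571
2 2 source 0.4914
3 3 load 0.4963
4 4 source 0.4993
5 5 load 0.4997
6 6 source 0.4999
7 7 load 0.5000
8 8 source 0.5000

Γ_L=0.142857, Γ_S=0.600000; launch V₁=2·75/375=0.400000
k=0 src: V=0.4000
k=1 load: inc=0.400000, refl=0.400000·0.142857=0.0571; V=0.000000+0.400000+0.057143=0.4571
k=2 src: inc=0.057143, refl=0.057143·0.600000=0.0343; V=0.400000+0.057143+0.034286=0.4914
k=3 load: inc=0.034286, refl=0.034286·0.142857=0.0049; V=0.457143+0.034286+0.004898=0.4963
k=4 src: inc=0.004898, refl=0.004898·0.600000=0.0029; V=0.491429+0.004898+0.002939=0.4993
k=5 load: inc=0.002939, refl=0.002939·0.142857=0.0004; V=0.496327+0.002939+0.000420=0.4997
k=6 src: inc=0.000420, refl=0.000420·0.600000=0.0003; V=0.499265+0.000420+0.000252=0.4999
k=7 load: inc=0.000252, refl=0.000252·0.142857=0.0000; V=0.499685+0.000252+0.000036=0.5000
k=8 src: inc=0.000036, refl=0.000036·0.600000=0.0000; V=0.499937+0.000036+0.000022=0.5000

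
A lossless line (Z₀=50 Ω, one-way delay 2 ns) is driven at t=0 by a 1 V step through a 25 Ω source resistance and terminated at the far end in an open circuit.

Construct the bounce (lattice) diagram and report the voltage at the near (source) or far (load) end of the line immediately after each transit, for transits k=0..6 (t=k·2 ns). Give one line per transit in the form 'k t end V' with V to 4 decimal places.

0 0 source 0.6667
1 2 load 1.3333
2 4 source 1.1111
3 6 load 0.8889
4 8 source 0.9630
5 10 load 1.0370
6 12 source 1.0123

Γ_L=1.000000, Γ_S=-0.333333; launch V₁=1·50/75=0.666667
k=0 src: V=0.6667
k=1 load: inc=0.666667, refl=0.666667·1.000000=0.6667; V=0.000000+0.666667+0.666667=1.3333
k=2 src: inc=0.666667, refl=0.666667·-0.333333=-0.2222; V=0.666667+0.666667+-0.222222=1.1111
k=3 load: inc=-0.222222, refl=-0.222222·1.000000=-0.2222; V=1.333333+-0.222222+-0.222222=0.8889
k=4 src: inc=-0.222222, refl=-0.222222·-0.333333=0.0741; V=1.111111+-0.222222+0.074074=0.9630
k=5 load: inc=0.074074, refl=0.074074·1.000000=0.0741; V=0.888889+0.074074+0.074074=1.0370
k=6 src: inc=0.074074, refl=0.074074·-0.333333=-0.0247; V=0.962963+0.074074+-0.024691=1.0123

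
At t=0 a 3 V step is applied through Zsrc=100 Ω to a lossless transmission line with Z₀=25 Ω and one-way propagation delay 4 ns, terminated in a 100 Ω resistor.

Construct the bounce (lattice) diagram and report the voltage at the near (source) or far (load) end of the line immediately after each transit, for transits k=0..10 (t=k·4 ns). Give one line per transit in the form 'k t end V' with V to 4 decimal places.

0 0 source 0.6000
1 4 load 0.9600
2 8 source 1.1760
3 12 load 1.3056
4 16 source 1.3834
5 20 load 1.4300
6 24 source 1.4580
7 28 load 1.4748
8 32 source 1.4849
9 36 load 1.4909
10 40 source 1.4946

Γ_L=0.600000, Γ_S=0.600000; launch V₁=3·25/125=0.600000
k=0 src: V=0.6000
k=1 load: inc=0.600000, refl=0.600000·0.600000=0.3600; V=0.000000+0.600000+0.360000=0.9600
k=2 src: inc=0.360000, refl=0.360000·0.600000=0.2160; V=0.600000+0.360000+0.216000=1.1760
k=3 load: inc=0.216000, refl=0.216000·0.600000=0.1296; V=0.960000+0.216000+0.129600=1.3056
k=4 src: inc=0.129600, refl=0.129600·0.600000=0.0778; V=1.176000+0.129600+0.077760=1.3834
k=5 load: inc=0.077760, refl=0.077760·0.600000=0.0467; V=1.305600+0.077760+0.046656=1.4300
k=6 src: inc=0.046656, refl=0.046656·0.600000=0.0280; V=1.383360+0.046656+0.027994=1.4580
k=7 load: inc=0.027994, refl=0.027994·0.600000=0.0168; V=1.430016+0.027994+0.016796=1.4748
k=8 src: inc=0.016796, refl=0.016796·0.600000=0.0101; V=1.458010+0.016796+0.010078=1.4849
k=9 load: inc=0.010078, refl=0.010078·0.600000=0.0060; V=1.474806+0.010078+0.006047=1.4909
k=10 src: inc=0.006047, refl=0.006047·0.600000=0.0036; V=1.484883+0.006047+0.003628=1.4946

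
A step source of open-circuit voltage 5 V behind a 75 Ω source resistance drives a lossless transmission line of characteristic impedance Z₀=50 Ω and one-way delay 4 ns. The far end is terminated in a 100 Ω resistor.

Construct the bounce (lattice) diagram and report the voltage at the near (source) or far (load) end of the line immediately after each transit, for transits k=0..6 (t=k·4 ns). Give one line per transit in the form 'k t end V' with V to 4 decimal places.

0 0 source 2.0000
1 4 load 2.6667
2 8 source 2.8000
3 12 load 2.8444
4 16 source 2.8533
5 20 load 2.8563
6 24 source 2.8569

Γ_L=0.333333, Γ_S=0.200000; launch V₁=5·50/125=2.000000
k=0 src: V=2.0000
k=1 load: inc=2.000000, refl=2.000000·0.333333=0.6667; V=0.000000+2.000000+0.666667=2.6667
k=2 src: inc=0.666667, refl=0.666667·0.200000=0.1333; V=2.000000+0.666667+0.133333=2.8000
k=3 load: inc=0.133333, refl=0.133333·0.333333=0.0444; V=2.666667+0.133333+0.044444=2.8444
k=4 src: inc=0.044444, refl=0.044444·0.200000=0.0089; V=2.800000+0.044444+0.008889=2.8533
k=5 load: inc=0.008889, refl=0.008889·0.333333=0.0030; V=2.844444+0.008889+0.002963=2.8563
k=6 src: inc=0.002963, refl=0.002963·0.200000=0.0006; V=2.853333+0.002963+0.000593=2.8569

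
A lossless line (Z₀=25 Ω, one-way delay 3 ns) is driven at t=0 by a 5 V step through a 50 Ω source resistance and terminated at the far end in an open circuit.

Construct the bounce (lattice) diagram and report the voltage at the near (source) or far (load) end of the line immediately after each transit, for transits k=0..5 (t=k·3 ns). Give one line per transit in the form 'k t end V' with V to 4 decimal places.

Γ_L=1.000000, Γ_S=0.333333; launch V₁=5·25/75=1.666667
k=0 src: V=1.6667
k=1 load: inc=1.666667, refl=1.666667·1.000000=1.6667; V=0.000000+1.666667+1.666667=3.3333
k=2 src: inc=1.666667, refl=1.666667·0.333333=0.5556; V=1.666667+1.666667+0.555556=3.8889
k=3 load: inc=0.555556, refl=0.555556·1.000000=0.5556; V=3.333333+0.555556+0.555556=4.4444
k=4 src: inc=0.555556, refl=0.555556·0.333333=0.1852; V=3.888889+0.555556+0.185185=4.6296
k=5 load: inc=0.185185, refl=0.185185·1.000000=0.1852; V=4.444444+0.185185+0.185185=4.8148

0 0 source 1.6667
1 3 load 3.3333
2 6 source 3.8889
3 9 load 4.4444
4 12 source 4.6296
5 15 load 4.8148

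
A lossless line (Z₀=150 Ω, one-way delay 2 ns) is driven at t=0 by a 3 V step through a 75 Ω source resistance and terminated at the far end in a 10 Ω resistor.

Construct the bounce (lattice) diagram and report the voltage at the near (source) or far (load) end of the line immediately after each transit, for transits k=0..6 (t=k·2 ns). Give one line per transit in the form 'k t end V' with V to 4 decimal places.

0 0 source 2.0000
1 2 load 0.2500
2 4 source 0.8333
3 6 load 0.3229
4 8 source 0.4931
5 10 load 0.3442
6 12 source 0.3938

Γ_L=-0.875000, Γ_S=-0.333333; launch V₁=3·150/225=2.000000
k=0 src: V=2.0000
k=1 load: inc=2.000000, refl=2.000000·-0.875000=-1.7500; V=0.000000+2.000000+-1.750000=0.2500
k=2 src: inc=-1.750000, refl=-1.750000·-0.333333=0.5833; V=2.000000+-1.750000+0.583333=0.8333
k=3 load: inc=0.583333, refl=0.583333·-0.875000=-0.5104; V=0.250000+0.583333+-0.510417=0.3229
k=4 src: inc=-0.510417, refl=-0.510417·-0.333333=0.1701; V=0.833333+-0.510417+0.170139=0.4931
k=5 load: inc=0.170139, refl=0.170139·-0.875000=-0.1489; V=0.322917+0.170139+-0.148872=0.3442
k=6 src: inc=-0.148872, refl=-0.148872·-0.333333=0.0496; V=0.493056+-0.148872+0.049624=0.3938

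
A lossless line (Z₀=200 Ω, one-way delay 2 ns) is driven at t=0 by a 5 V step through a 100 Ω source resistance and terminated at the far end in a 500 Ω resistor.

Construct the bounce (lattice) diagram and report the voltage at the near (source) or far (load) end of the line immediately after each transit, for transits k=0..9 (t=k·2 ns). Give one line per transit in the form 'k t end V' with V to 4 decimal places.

Γ_L=0.428571, Γ_S=-0.333333; launch V₁=5·200/300=3.333333
k=0 src: V=3.3333
k=1 load: inc=3.333333, refl=3.333333·0.428571=1.4286; V=0.000000+3.333333+1.428571=4.7619
k=2 src: inc=1.428571, refl=1.428571·-0.333333=-0.4762; V=3.333333+1.428571+-0.476190=4.2857
k=3 load: inc=-0.476190, refl=-0.476190·0.428571=-0.2041; V=4.761905+-0.476190+-0.204082=4.0816
k=4 src: inc=-0.204082, refl=-0.204082·-0.333333=0.0680; V=4.285714+-0.204082+0.068027=4.1497
k=5 load: inc=0.068027, refl=0.068027·0.428571=0.0292; V=4.081633+0.068027+0.029155=4.1788
k=6 src: inc=0.029155, refl=0.029155·-0.333333=-0.0097; V=4.149660+0.029155+-0.009718=4.1691
k=7 load: inc=-0.009718, refl=-0.009718·0.428571=-0.0042; V=4.178814+-0.009718+-0.004165=4.1649
k=8 src: inc=-0.004165, refl=-0.004165·-0.333333=0.0014; V=4.169096+-0.004165+0.001388=4.1663
k=9 load: inc=0.001388, refl=0.001388·0.428571=0.0006; V=4.164931+0.001388+0.000595=4.1669

0 0 source 3.3333
1 2 load 4.7619
2 4 source 4.2857
3 6 load 4.0816
4 8 source 4.1497
5 10 load 4.1788
6 12 source 4.1691
7 14 load 4.1649
8 16 source 4.1663
9 18 load 4.1669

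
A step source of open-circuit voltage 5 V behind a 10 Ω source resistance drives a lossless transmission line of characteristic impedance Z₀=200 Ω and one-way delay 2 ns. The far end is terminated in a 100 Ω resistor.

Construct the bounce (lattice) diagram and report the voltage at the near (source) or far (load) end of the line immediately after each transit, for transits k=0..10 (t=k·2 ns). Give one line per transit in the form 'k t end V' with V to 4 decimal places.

0 0 source 4.7619
1 2 load 3.1746
2 4 source 4.6107
3 6 load 4.1320
4 8 source 4.5651
5 10 load 4.4208
6 12 source 4.5514
7 14 load 4.5079
8 16 source 4.5472
9 18 load 4.5341
10 20 source 4.5460

Γ_L=-0.333333, Γ_S=-0.904762; launch V₁=5·200/210=4.761905
k=0 src: V=4.7619
k=1 load: inc=4.761905, refl=4.761905·-0.333333=-1.5873; V=0.000000+4.761905+-1.587302=3.1746
k=2 src: inc=-1.587302, refl=-1.587302·-0.904762=1.4361; V=4.761905+-1.587302+1.436130=4.6107
k=3 load: inc=1.436130, refl=1.436130·-0.333333=-0.4787; V=3.174603+1.436130+-0.478710=4.1320
k=4 src: inc=-0.478710, refl=-0.478710·-0.904762=0.4331; V=4.610733+-0.478710+0.433119=4.5651
k=5 load: inc=0.433119, refl=0.433119·-0.333333=-0.1444; V=4.132023+0.433119+-0.144373=4.4208
k=6 src: inc=-0.144373, refl=-0.144373·-0.904762=0.1306; V=4.565142+-0.144373+0.130623=4.5514
k=7 load: inc=0.130623, refl=0.130623·-0.333333=-0.0435; V=4.420769+0.130623+-0.043541=4.5079
k=8 src: inc=-0.043541, refl=-0.043541·-0.904762=0.0394; V=4.551392+-0.043541+0.039394=4.5472
k=9 load: inc=0.039394, refl=0.039394·-0.333333=-0.0131; V=4.507851+0.039394+-0.013131=4.5341
k=10 src: inc=-0.013131, refl=-0.013131·-0.904762=0.0119; V=4.547245+-0.013131+0.011881=4.5460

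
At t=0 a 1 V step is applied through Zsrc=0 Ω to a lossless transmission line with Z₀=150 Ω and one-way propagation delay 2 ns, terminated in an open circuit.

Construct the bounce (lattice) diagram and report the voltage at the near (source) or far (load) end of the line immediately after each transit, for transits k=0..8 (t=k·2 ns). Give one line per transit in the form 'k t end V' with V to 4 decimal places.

Γ_L=1.000000, Γ_S=-1.000000; launch V₁=1·150/150=1.000000
k=0 src: V=1.0000
k=1 load: inc=1.000000, refl=1.000000·1.000000=1.0000; V=0.000000+1.000000+1.000000=2.0000
k=2 src: inc=1.000000, refl=1.000000·-1.000000=-1.0000; V=1.000000+1.000000+-1.000000=1.0000
k=3 load: inc=-1.000000, refl=-1.000000·1.000000=-1.0000; V=2.000000+-1.000000+-1.000000=0.0000
k=4 src: inc=-1.000000, refl=-1.000000·-1.000000=1.0000; V=1.000000+-1.000000+1.000000=1.0000
k=5 load: inc=1.000000, refl=1.000000·1.000000=1.0000; V=0.000000+1.000000+1.000000=2.0000
k=6 src: inc=1.000000, refl=1.000000·-1.000000=-1.0000; V=1.000000+1.000000+-1.000000=1.0000
k=7 load: inc=-1.000000, refl=-1.000000·1.000000=-1.0000; V=2.000000+-1.000000+-1.000000=0.0000
k=8 src: inc=-1.000000, refl=-1.000000·-1.000000=1.0000; V=1.000000+-1.000000+1.000000=1.0000

0 0 source 1.0000
1 2 load 2.0000
2 4 source 1.0000
3 6 load 0.0000
4 8 source 1.0000
5 10 load 2.0000
6 12 source 1.0000
7 14 load 0.0000
8 16 source 1.0000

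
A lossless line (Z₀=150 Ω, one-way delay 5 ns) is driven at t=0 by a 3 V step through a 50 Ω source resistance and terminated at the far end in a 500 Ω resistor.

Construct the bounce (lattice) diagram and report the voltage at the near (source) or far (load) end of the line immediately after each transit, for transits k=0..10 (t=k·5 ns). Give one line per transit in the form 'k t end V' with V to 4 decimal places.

0 0 source 2.2500
1 5 load 3.4615
2 10 source 2.8558
3 15 load 2.5296
4 20 source 2.6927
5 25 load 2.7805
6 30 source 2.7366
7 35 load 2.7129
8 40 source 2.7248
9 45 load 2.7311
10 50 source 2.7279

Γ_L=0.538462, Γ_S=-0.500000; launch V₁=3·150/200=2.250000
k=0 src: V=2.2500
k=1 load: inc=2.250000, refl=2.250000·0.538462=1.2115; V=0.000000+2.250000+1.211538=3.4615
k=2 src: inc=1.211538, refl=1.211538·-0.500000=-0.6058; V=2.250000+1.211538+-0.605769=2.8558
k=3 load: inc=-0.605769, refl=-0.605769·0.538462=-0.3262; V=3.461538+-0.605769+-0.326183=2.5296
k=4 src: inc=-0.326183, refl=-0.326183·-0.500000=0.1631; V=2.855769+-0.326183+0.163092=2.6927
k=5 load: inc=0.163092, refl=0.163092·0.538462=0.0878; V=2.529586+0.163092+0.087819=2.7805
k=6 src: inc=0.087819, refl=0.087819·-0.500000=-0.0439; V=2.692678+0.087819+-0.043909=2.7366
k=7 load: inc=-0.043909, refl=-0.043909·0.538462=-0.0236; V=2.780496+-0.043909+-0.023643=2.7129
k=8 src: inc=-0.023643, refl=-0.023643·-0.500000=0.0118; V=2.736587+-0.023643+0.011822=2.7248
k=9 load: inc=0.011822, refl=0.011822·0.538462=0.0064; V=2.712943+0.011822+0.006366=2.7311
k=10 src: inc=0.006366, refl=0.006366·-0.500000=-0.0032; V=2.724765+0.006366+-0.003183=2.7279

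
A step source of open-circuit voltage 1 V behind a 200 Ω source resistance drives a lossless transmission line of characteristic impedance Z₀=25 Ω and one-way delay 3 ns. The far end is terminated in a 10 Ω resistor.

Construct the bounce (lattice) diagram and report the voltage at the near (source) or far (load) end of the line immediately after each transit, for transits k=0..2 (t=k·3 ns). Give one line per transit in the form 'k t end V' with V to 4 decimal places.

Γ_L=-0.428571, Γ_S=0.777778; launch V₁=1·25/225=0.111111
k=0 src: V=0.1111
k=1 load: inc=0.111111, refl=0.111111·-0.428571=-0.0476; V=0.000000+0.111111+-0.047619=0.0635
k=2 src: inc=-0.047619, refl=-0.047619·0.777778=-0.0370; V=0.111111+-0.047619+-0.037037=0.0265

0 0 source 0.1111
1 3 load 0.0635
2 6 source 0.0265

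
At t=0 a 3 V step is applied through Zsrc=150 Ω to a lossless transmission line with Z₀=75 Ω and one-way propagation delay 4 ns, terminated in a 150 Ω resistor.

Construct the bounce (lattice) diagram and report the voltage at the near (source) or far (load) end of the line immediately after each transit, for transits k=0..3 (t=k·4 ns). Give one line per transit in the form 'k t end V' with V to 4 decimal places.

Γ_L=0.333333, Γ_S=0.333333; launch V₁=3·75/225=1.000000
k=0 src: V=1.0000
k=1 load: inc=1.000000, refl=1.000000·0.333333=0.3333; V=0.000000+1.000000+0.333333=1.3333
k=2 src: inc=0.333333, refl=0.333333·0.333333=0.1111; V=1.000000+0.333333+0.111111=1.4444
k=3 load: inc=0.111111, refl=0.111111·0.333333=0.0370; V=1.333333+0.111111+0.037037=1.4815

0 0 source 1.0000
1 4 load 1.3333
2 8 source 1.4444
3 12 load 1.4815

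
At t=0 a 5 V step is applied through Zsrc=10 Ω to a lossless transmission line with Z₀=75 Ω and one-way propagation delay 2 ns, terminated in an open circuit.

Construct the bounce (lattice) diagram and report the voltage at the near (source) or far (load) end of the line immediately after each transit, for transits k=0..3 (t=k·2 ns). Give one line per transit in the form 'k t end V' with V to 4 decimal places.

Γ_L=1.000000, Γ_S=-0.764706; launch V₁=5·75/85=4.411765
k=0 src: V=4.4118
k=1 load: inc=4.411765, refl=4.411765·1.000000=4.4118; V=0.000000+4.411765+4.411765=8.8235
k=2 src: inc=4.411765, refl=4.411765·-0.764706=-3.3737; V=4.411765+4.411765+-3.373702=5.4498
k=3 load: inc=-3.373702, refl=-3.373702·1.000000=-3.3737; V=8.823529+-3.373702+-3.373702=2.0761

0 0 source 4.4118
1 2 load 8.8235
2 4 source 5.4498
3 6 load 2.0761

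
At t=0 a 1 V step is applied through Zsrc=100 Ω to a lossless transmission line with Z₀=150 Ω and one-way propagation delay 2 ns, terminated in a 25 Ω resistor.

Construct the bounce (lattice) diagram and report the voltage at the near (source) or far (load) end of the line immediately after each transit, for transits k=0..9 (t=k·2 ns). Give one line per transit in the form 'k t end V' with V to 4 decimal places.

0 0 source 0.6000
1 2 load 0.1714
2 4 source 0.2571
3 6 load 0.1959
4 8 source 0.2082
5 10 load 0.1994
6 12 source 0.2012
7 14 load 0.1999
8 16 source 0.2002
9 18 load 0.2000

Γ_L=-0.714286, Γ_S=-0.200000; launch V₁=1·150/250=0.600000
k=0 src: V=0.6000
k=1 load: inc=0.600000, refl=0.600000·-0.714286=-0.4286; V=0.000000+0.600000+-0.428571=0.1714
k=2 src: inc=-0.428571, refl=-0.428571·-0.200000=0.0857; V=0.600000+-0.428571+0.085714=0.2571
k=3 load: inc=0.085714, refl=0.085714·-0.714286=-0.0612; V=0.171429+0.085714+-0.061224=0.1959
k=4 src: inc=-0.061224, refl=-0.061224·-0.200000=0.0122; V=0.257143+-0.061224+0.012245=0.2082
k=5 load: inc=0.012245, refl=0.012245·-0.714286=-0.0087; V=0.195918+0.012245+-0.008746=0.1994
k=6 src: inc=-0.008746, refl=-0.008746·-0.200000=0.0017; V=0.208163+-0.008746+0.001749=0.2012
k=7 load: inc=0.001749, refl=0.001749·-0.714286=-0.0012; V=0.199417+0.001749+-0.001249=0.1999
k=8 src: inc=-0.001249, refl=-0.001249·-0.200000=0.0002; V=0.201166+-0.001249+0.000250=0.2002
k=9 load: inc=0.000250, refl=0.000250·-0.714286=-0.0002; V=0.199917+0.000250+-0.000178=0.2000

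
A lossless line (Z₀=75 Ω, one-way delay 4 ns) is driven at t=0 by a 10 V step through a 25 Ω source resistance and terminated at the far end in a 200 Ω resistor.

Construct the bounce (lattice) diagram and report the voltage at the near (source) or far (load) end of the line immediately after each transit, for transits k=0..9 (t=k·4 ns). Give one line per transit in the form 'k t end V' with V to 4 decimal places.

Γ_L=0.454545, Γ_S=-0.500000; launch V₁=10·75/100=7.500000
k=0 src: V=7.5000
k=1 load: inc=7.500000, refl=7.500000·0.454545=3.4091; V=0.000000+7.500000+3.409091=10.9091
k=2 src: inc=3.409091, refl=3.409091·-0.500000=-1.7045; V=7.500000+3.409091+-1.704545=9.2045
k=3 load: inc=-1.704545, refl=-1.704545·0.454545=-0.7748; V=10.909091+-1.704545+-0.774793=8.4298
k=4 src: inc=-0.774793, refl=-0.774793·-0.500000=0.3874; V=9.204545+-0.774793+0.387397=8.8171
k=5 load: inc=0.387397, refl=0.387397·0.454545=0.1761; V=8.429752+0.387397+0.176089=8.9932
k=6 src: inc=0.176089, refl=0.176089·-0.500000=-0.0880; V=8.817149+0.176089+-0.088045=8.9052
k=7 load: inc=-0.088045, refl=-0.088045·0.454545=-0.0400; V=8.993238+-0.088045+-0.040020=8.8652
k=8 src: inc=-0.040020, refl=-0.040020·-0.500000=0.0200; V=8.905193+-0.040020+0.020010=8.8852
k=9 load: inc=0.020010, refl=0.020010·0.454545=0.0091; V=8.865173+0.020010+0.009096=8.8943

0 0 source 7.5000
1 4 load 10.9091
2 8 source 9.2045
3 12 load 8.4298
4 16 source 8.8171
5 20 load 8.9932
6 24 source 8.9052
7 28 load 8.8652
8 32 source 8.8852
9 36 load 8.8943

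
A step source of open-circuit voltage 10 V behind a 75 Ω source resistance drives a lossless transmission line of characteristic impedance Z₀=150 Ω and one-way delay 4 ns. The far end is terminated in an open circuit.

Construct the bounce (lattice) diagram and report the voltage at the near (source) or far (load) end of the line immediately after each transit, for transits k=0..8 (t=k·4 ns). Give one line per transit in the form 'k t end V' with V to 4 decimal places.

0 0 source 6.6667
1 4 load 13.3333
2 8 source 11.1111
3 12 load 8.8889
4 16 source 9.6296
5 20 load 10.3704
6 24 source 10.1235
7 28 load 9.8765
8 32 source 9.9588

Γ_L=1.000000, Γ_S=-0.333333; launch V₁=10·150/225=6.666667
k=0 src: V=6.6667
k=1 load: inc=6.666667, refl=6.666667·1.000000=6.6667; V=0.000000+6.666667+6.666667=13.3333
k=2 src: inc=6.666667, refl=6.666667·-0.333333=-2.2222; V=6.666667+6.666667+-2.222222=11.1111
k=3 load: inc=-2.222222, refl=-2.222222·1.000000=-2.2222; V=13.333333+-2.222222+-2.222222=8.8889
k=4 src: inc=-2.222222, refl=-2.222222·-0.333333=0.7407; V=11.111111+-2.222222+0.740741=9.6296
k=5 load: inc=0.740741, refl=0.740741·1.000000=0.7407; V=8.888889+0.740741+0.740741=10.3704
k=6 src: inc=0.740741, refl=0.740741·-0.333333=-0.2469; V=9.629630+0.740741+-0.246914=10.1235
k=7 load: inc=-0.246914, refl=-0.246914·1.000000=-0.2469; V=10.370370+-0.246914+-0.246914=9.8765
k=8 src: inc=-0.246914, refl=-0.246914·-0.333333=0.0823; V=10.123457+-0.246914+0.082305=9.9588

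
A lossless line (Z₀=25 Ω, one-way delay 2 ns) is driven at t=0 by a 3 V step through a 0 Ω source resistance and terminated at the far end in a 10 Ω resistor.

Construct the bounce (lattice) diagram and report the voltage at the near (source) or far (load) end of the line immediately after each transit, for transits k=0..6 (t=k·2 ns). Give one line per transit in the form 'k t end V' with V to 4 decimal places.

0 0 source 3.0000
1 2 load 1.7143
2 4 source 3.0000
3 6 load 2.4490
4 8 source 3.0000
5 10 load 2.7638
6 12 source 3.0000

Γ_L=-0.428571, Γ_S=-1.000000; launch V₁=3·25/25=3.000000
k=0 src: V=3.0000
k=1 load: inc=3.000000, refl=3.000000·-0.428571=-1.2857; V=0.000000+3.000000+-1.285714=1.7143
k=2 src: inc=-1.285714, refl=-1.285714·-1.000000=1.2857; V=3.000000+-1.285714+1.285714=3.0000
k=3 load: inc=1.285714, refl=1.285714·-0.428571=-0.5510; V=1.714286+1.285714+-0.551020=2.4490
k=4 src: inc=-0.551020, refl=-0.551020·-1.000000=0.5510; V=3.000000+-0.551020+0.551020=3.0000
k=5 load: inc=0.551020, refl=0.551020·-0.428571=-0.2362; V=2.448980+0.551020+-0.236152=2.7638
k=6 src: inc=-0.236152, refl=-0.236152·-1.000000=0.2362; V=3.000000+-0.236152+0.236152=3.0000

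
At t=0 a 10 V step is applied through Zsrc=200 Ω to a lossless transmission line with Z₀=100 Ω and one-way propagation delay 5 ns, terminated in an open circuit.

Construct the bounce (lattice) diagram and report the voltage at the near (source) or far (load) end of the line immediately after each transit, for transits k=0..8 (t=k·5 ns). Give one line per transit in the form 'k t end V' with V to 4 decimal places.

0 0 source 3.3333
1 5 load 6.6667
2 10 source 7.7778
3 15 load 8.8889
4 20 source 9.2593
5 25 load 9.6296
6 30 source 9.7531
7 35 load 9.8765
8 40 source 9.9177

Γ_L=1.000000, Γ_S=0.333333; launch V₁=10·100/300=3.333333
k=0 src: V=3.3333
k=1 load: inc=3.333333, refl=3.333333·1.000000=3.3333; V=0.000000+3.333333+3.333333=6.6667
k=2 src: inc=3.333333, refl=3.333333·0.333333=1.1111; V=3.333333+3.333333+1.111111=7.7778
k=3 load: inc=1.111111, refl=1.111111·1.000000=1.1111; V=6.666667+1.111111+1.111111=8.8889
k=4 src: inc=1.111111, refl=1.111111·0.333333=0.3704; V=7.777778+1.111111+0.370370=9.2593
k=5 load: inc=0.370370, refl=0.370370·1.000000=0.3704; V=8.888889+0.370370+0.370370=9.6296
k=6 src: inc=0.370370, refl=0.370370·0.333333=0.1235; V=9.259259+0.370370+0.123457=9.7531
k=7 load: inc=0.123457, refl=0.123457·1.000000=0.1235; V=9.629630+0.123457+0.123457=9.8765
k=8 src: inc=0.123457, refl=0.123457·0.333333=0.0412; V=9.753086+0.123457+0.041152=9.9177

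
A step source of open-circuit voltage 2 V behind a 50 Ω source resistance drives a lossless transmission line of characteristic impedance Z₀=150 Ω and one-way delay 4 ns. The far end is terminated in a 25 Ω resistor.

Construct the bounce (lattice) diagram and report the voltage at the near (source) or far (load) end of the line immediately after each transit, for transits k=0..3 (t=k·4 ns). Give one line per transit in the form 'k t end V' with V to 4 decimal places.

Γ_L=-0.714286, Γ_S=-0.500000; launch V₁=2·150/200=1.500000
k=0 src: V=1.5000
k=1 load: inc=1.500000, refl=1.500000·-0.714286=-1.0714; V=0.000000+1.500000+-1.071429=0.4286
k=2 src: inc=-1.071429, refl=-1.071429·-0.500000=0.5357; V=1.500000+-1.071429+0.535714=0.9643
k=3 load: inc=0.535714, refl=0.535714·-0.714286=-0.3827; V=0.428571+0.535714+-0.382653=0.5816

0 0 source 1.5000
1 4 load 0.4286
2 8 source 0.9643
3 12 load 0.5816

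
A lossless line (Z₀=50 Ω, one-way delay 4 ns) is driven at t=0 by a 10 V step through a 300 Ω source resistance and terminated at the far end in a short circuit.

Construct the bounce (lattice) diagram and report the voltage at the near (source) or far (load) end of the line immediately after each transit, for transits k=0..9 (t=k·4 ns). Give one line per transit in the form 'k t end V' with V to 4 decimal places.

0 0 source 1.4286
1 4 load 0.0000
2 8 source -1.0204
3 12 load 0.0000
4 16 source 0.7289
5 20 load 0.0000
6 24 source -0.5206
7 28 load 0.0000
8 32 source 0.3719
9 36 load 0.0000

Γ_L=-1.000000, Γ_S=0.714286; launch V₁=10·50/350=1.428571
k=0 src: V=1.4286
k=1 load: inc=1.428571, refl=1.428571·-1.000000=-1.4286; V=0.000000+1.428571+-1.428571=0.0000
k=2 src: inc=-1.428571, refl=-1.428571·0.714286=-1.0204; V=1.428571+-1.428571+-1.020408=-1.0204
k=3 load: inc=-1.020408, refl=-1.020408·-1.000000=1.0204; V=0.000000+-1.020408+1.020408=0.0000
k=4 src: inc=1.020408, refl=1.020408·0.714286=0.7289; V=-1.020408+1.020408+0.728863=0.7289
k=5 load: inc=0.728863, refl=0.728863·-1.000000=-0.7289; V=0.000000+0.728863+-0.728863=0.0000
k=6 src: inc=-0.728863, refl=-0.728863·0.714286=-0.5206; V=0.728863+-0.728863+-0.520616=-0.5206
k=7 load: inc=-0.520616, refl=-0.520616·-1.000000=0.5206; V=0.000000+-0.520616+0.520616=0.0000
k=8 src: inc=0.520616, refl=0.520616·0.714286=0.3719; V=-0.520616+0.520616+0.371869=0.3719
k=9 load: inc=0.371869, refl=0.371869·-1.000000=-0.3719; V=0.000000+0.371869+-0.371869=0.0000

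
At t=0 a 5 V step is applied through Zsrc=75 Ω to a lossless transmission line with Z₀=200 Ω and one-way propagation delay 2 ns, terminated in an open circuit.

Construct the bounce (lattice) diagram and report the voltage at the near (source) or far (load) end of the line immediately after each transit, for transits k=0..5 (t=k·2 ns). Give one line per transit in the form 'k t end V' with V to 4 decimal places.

Γ_L=1.000000, Γ_S=-0.454545; launch V₁=5·200/275=3.636364
k=0 src: V=3.6364
k=1 load: inc=3.636364, refl=3.636364·1.000000=3.6364; V=0.000000+3.636364+3.636364=7.2727
k=2 src: inc=3.636364, refl=3.636364·-0.454545=-1.6529; V=3.636364+3.636364+-1.652893=5.6198
k=3 load: inc=-1.652893, refl=-1.652893·1.000000=-1.6529; V=7.272727+-1.652893+-1.652893=3.9669
k=4 src: inc=-1.652893, refl=-1.652893·-0.454545=0.7513; V=5.619835+-1.652893+0.751315=4.7183
k=5 load: inc=0.751315, refl=0.751315·1.000000=0.7513; V=3.966942+0.751315+0.751315=5.4696

0 0 source 3.6364
1 2 load 7.2727
2 4 source 5.6198
3 6 load 3.9669
4 8 source 4.7183
5 10 load 5.4696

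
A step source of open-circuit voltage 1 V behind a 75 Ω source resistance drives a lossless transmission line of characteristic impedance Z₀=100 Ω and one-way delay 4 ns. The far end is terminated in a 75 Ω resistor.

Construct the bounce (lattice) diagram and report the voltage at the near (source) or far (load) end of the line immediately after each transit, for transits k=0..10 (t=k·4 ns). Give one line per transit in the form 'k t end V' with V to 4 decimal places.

0 0 source 0.5714
1 4 load 0.4898
2 8 source 0.5015
3 12 load 0.4998
4 16 source 0.5000
5 20 load 0.5000
6 24 source 0.5000
7 28 load 0.5000
8 32 source 0.5000
9 36 load 0.5000
10 40 source 0.5000

Γ_L=-0.142857, Γ_S=-0.142857; launch V₁=1·100/175=0.571429
k=0 src: V=0.5714
k=1 load: inc=0.571429, refl=0.571429·-0.142857=-0.0816; V=0.000000+0.571429+-0.081633=0.4898
k=2 src: inc=-0.081633, refl=-0.081633·-0.142857=0.0117; V=0.571429+-0.081633+0.011662=0.5015
k=3 load: inc=0.011662, refl=0.011662·-0.142857=-0.0017; V=0.489796+0.011662+-0.001666=0.4998
k=4 src: inc=-0.001666, refl=-0.001666·-0.142857=0.0002; V=0.501458+-0.001666+0.000238=0.5000
k=5 load: inc=0.000238, refl=0.000238·-0.142857=-0.0000; V=0.499792+0.000238+-0.000034=0.5000
k=6 src: inc=-0.000034, refl=-0.000034·-0.142857=0.0000; V=0.500030+-0.000034+0.000005=0.5000
k=7 load: inc=0.000005, refl=0.000005·-0.142857=-0.0000; V=0.499996+0.000005+-0.000001=0.5000
k=8 src: inc=-0.000001, refl=-0.000001·-0.142857=0.0000; V=0.500001+-0.000001+0.000000=0.5000
k=9 load: inc=0.000000, refl=0.000000·-0.142857=-0.0000; V=0.500000+0.000000+-0.000000=0.5000
k=10 src: inc=-0.000000, refl=-0.000000·-0.142857=0.0000; V=0.500000+-0.000000+0.000000=0.5000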